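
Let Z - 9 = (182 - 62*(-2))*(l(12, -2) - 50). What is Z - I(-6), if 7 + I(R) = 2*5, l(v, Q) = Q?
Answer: -15906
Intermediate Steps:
Z = -15903 (Z = 9 + (182 - 62*(-2))*(-2 - 50) = 9 + (182 + 124)*(-52) = 9 + 306*(-52) = 9 - 15912 = -15903)
I(R) = 3 (I(R) = -7 + 2*5 = -7 + 10 = 3)
Z - I(-6) = -15903 - 1*3 = -15903 - 3 = -15906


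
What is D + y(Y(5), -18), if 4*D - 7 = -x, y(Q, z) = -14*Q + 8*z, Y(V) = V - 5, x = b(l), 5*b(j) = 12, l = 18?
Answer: -2857/20 ≈ -142.85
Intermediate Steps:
b(j) = 12/5 (b(j) = (⅕)*12 = 12/5)
x = 12/5 ≈ 2.4000
Y(V) = -5 + V
D = 23/20 (D = 7/4 + (-1*12/5)/4 = 7/4 + (¼)*(-12/5) = 7/4 - ⅗ = 23/20 ≈ 1.1500)
D + y(Y(5), -18) = 23/20 + (-14*(-5 + 5) + 8*(-18)) = 23/20 + (-14*0 - 144) = 23/20 + (0 - 144) = 23/20 - 144 = -2857/20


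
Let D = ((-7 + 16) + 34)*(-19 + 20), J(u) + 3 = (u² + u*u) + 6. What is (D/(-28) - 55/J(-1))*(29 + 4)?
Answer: -11583/28 ≈ -413.68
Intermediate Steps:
J(u) = 3 + 2*u² (J(u) = -3 + ((u² + u*u) + 6) = -3 + ((u² + u²) + 6) = -3 + (2*u² + 6) = -3 + (6 + 2*u²) = 3 + 2*u²)
D = 43 (D = (9 + 34)*1 = 43*1 = 43)
(D/(-28) - 55/J(-1))*(29 + 4) = (43/(-28) - 55/(3 + 2*(-1)²))*(29 + 4) = (43*(-1/28) - 55/(3 + 2*1))*33 = (-43/28 - 55/(3 + 2))*33 = (-43/28 - 55/5)*33 = (-43/28 - 55*⅕)*33 = (-43/28 - 11)*33 = -351/28*33 = -11583/28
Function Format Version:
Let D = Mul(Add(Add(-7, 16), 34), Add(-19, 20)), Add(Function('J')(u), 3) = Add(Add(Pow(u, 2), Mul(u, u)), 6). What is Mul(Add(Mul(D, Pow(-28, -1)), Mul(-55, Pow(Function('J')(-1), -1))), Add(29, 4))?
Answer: Rational(-11583, 28) ≈ -413.68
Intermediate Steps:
Function('J')(u) = Add(3, Mul(2, Pow(u, 2))) (Function('J')(u) = Add(-3, Add(Add(Pow(u, 2), Mul(u, u)), 6)) = Add(-3, Add(Add(Pow(u, 2), Pow(u, 2)), 6)) = Add(-3, Add(Mul(2, Pow(u, 2)), 6)) = Add(-3, Add(6, Mul(2, Pow(u, 2)))) = Add(3, Mul(2, Pow(u, 2))))
D = 43 (D = Mul(Add(9, 34), 1) = Mul(43, 1) = 43)
Mul(Add(Mul(D, Pow(-28, -1)), Mul(-55, Pow(Function('J')(-1), -1))), Add(29, 4)) = Mul(Add(Mul(43, Pow(-28, -1)), Mul(-55, Pow(Add(3, Mul(2, Pow(-1, 2))), -1))), Add(29, 4)) = Mul(Add(Mul(43, Rational(-1, 28)), Mul(-55, Pow(Add(3, Mul(2, 1)), -1))), 33) = Mul(Add(Rational(-43, 28), Mul(-55, Pow(Add(3, 2), -1))), 33) = Mul(Add(Rational(-43, 28), Mul(-55, Pow(5, -1))), 33) = Mul(Add(Rational(-43, 28), Mul(-55, Rational(1, 5))), 33) = Mul(Add(Rational(-43, 28), -11), 33) = Mul(Rational(-351, 28), 33) = Rational(-11583, 28)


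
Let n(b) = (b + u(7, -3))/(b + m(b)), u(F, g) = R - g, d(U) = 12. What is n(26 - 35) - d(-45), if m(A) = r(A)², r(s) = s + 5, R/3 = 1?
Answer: -87/7 ≈ -12.429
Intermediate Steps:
R = 3 (R = 3*1 = 3)
r(s) = 5 + s
m(A) = (5 + A)²
u(F, g) = 3 - g
n(b) = (6 + b)/(b + (5 + b)²) (n(b) = (b + (3 - 1*(-3)))/(b + (5 + b)²) = (b + (3 + 3))/(b + (5 + b)²) = (b + 6)/(b + (5 + b)²) = (6 + b)/(b + (5 + b)²))
n(26 - 35) - d(-45) = (6 + (26 - 35))/((26 - 35) + (5 + (26 - 35))²) - 1*12 = (6 - 9)/(-9 + (5 - 9)²) - 12 = -3/(-9 + (-4)²) - 12 = -3/(-9 + 16) - 12 = -3/7 - 12 = -87/7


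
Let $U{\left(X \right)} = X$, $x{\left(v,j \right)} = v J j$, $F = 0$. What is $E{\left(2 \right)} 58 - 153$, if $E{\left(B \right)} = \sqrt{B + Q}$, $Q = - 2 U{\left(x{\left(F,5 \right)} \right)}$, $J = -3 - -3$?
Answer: $-153 + 58 \sqrt{2} \approx -70.976$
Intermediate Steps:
$J = 0$ ($J = -3 + 3 = 0$)
$x{\left(v,j \right)} = 0$ ($x{\left(v,j \right)} = v 0 j = 0 j = 0$)
$Q = 0$ ($Q = \left(-2\right) 0 = 0$)
$E{\left(B \right)} = \sqrt{B}$ ($E{\left(B \right)} = \sqrt{B + 0} = \sqrt{B}$)
$E{\left(2 \right)} 58 - 153 = \sqrt{2} \cdot 58 - 153 = 58 \sqrt{2} - 153 = -153 + 58 \sqrt{2}$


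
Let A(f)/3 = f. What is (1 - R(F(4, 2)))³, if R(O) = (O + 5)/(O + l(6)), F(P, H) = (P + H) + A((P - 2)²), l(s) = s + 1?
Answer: 8/15625 ≈ 0.00051200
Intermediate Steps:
A(f) = 3*f
l(s) = 1 + s
F(P, H) = H + P + 3*(-2 + P)² (F(P, H) = (P + H) + 3*(P - 2)² = (H + P) + 3*(-2 + P)² = H + P + 3*(-2 + P)²)
R(O) = (5 + O)/(7 + O) (R(O) = (O + 5)/(O + (1 + 6)) = (5 + O)/(O + 7) = (5 + O)/(7 + O))
(1 - R(F(4, 2)))³ = (1 - (5 + (2 + 4 + 3*(-2 + 4)²))/(7 + (2 + 4 + 3*(-2 + 4)²)))³ = (1 - (5 + (2 + 4 + 3*2²))/(7 + (2 + 4 + 3*2²)))³ = (1 - (5 + (2 + 4 + 3*4))/(7 + (2 + 4 + 3*4)))³ = (1 - (5 + (2 + 4 + 12))/(7 + (2 + 4 + 12)))³ = (1 - (5 + 18)/(7 + 18))³ = (1 - 23/25)³ = (2/25)³ = 8/15625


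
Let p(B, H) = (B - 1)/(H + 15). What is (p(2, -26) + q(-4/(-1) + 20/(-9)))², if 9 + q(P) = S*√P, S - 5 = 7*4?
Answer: 147456/121 ≈ 1218.6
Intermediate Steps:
S = 33 (S = 5 + 7*4 = 5 + 28 = 33)
p(B, H) = (-1 + B)/(15 + H)
q(P) = -9 + 33*√P
(p(2, -26) + q(-4/(-1) + 20/(-9)))² = ((-1 + 2)/(15 - 26) + (-9 + 33*√(-4/(-1) + 20/(-9))))² = (1/(-11) + (-9 + 33*√(-4*(-1) + 20*(-⅑))))² = (-1/11*1 + (-9 + 33*√(4 - 20/9)))² = (-1/11 + (-9 + 33*√(16/9)))² = (-1/11 + (-9 + 33*(4/3)))² = (-1/11 + (-9 + 44))² = (-1/11 + 35)² = (384/11)² = 147456/121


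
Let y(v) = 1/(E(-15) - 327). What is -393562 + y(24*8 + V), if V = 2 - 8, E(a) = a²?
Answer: -40143325/102 ≈ -3.9356e+5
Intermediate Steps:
V = -6
y(v) = -1/102 (y(v) = 1/((-15)² - 327) = 1/(225 - 327) = 1/(-102) = -1/102)
-393562 + y(24*8 + V) = -393562 - 1/102 = -40143325/102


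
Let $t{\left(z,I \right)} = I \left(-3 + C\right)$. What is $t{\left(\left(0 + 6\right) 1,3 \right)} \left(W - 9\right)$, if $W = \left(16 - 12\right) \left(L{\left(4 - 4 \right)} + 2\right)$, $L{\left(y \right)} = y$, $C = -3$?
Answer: $18$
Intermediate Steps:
$t{\left(z,I \right)} = - 6 I$ ($t{\left(z,I \right)} = I \left(-3 - 3\right) = I \left(-6\right) = - 6 I$)
$W = 8$ ($W = \left(16 - 12\right) \left(\left(4 - 4\right) + 2\right) = 4 \left(0 + 2\right) = 4 \cdot 2 = 8$)
$t{\left(\left(0 + 6\right) 1,3 \right)} \left(W - 9\right) = \left(-6\right) 3 \left(8 - 9\right) = \left(-18\right) \left(-1\right) = 18$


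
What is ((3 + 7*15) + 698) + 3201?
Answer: 4007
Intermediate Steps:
((3 + 7*15) + 698) + 3201 = ((3 + 105) + 698) + 3201 = (108 + 698) + 3201 = 806 + 3201 = 4007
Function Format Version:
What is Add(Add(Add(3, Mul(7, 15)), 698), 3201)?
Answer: 4007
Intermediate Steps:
Add(Add(Add(3, Mul(7, 15)), 698), 3201) = Add(Add(Add(3, 105), 698), 3201) = Add(Add(108, 698), 3201) = Add(806, 3201) = 4007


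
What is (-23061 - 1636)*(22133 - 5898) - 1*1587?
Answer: -400957382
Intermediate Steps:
(-23061 - 1636)*(22133 - 5898) - 1*1587 = -24697*16235 - 1587 = -400955795 - 1587 = -400957382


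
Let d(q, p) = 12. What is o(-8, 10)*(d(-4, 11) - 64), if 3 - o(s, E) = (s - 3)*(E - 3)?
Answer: -4160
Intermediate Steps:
o(s, E) = 3 - (-3 + E)*(-3 + s) (o(s, E) = 3 - (s - 3)*(E - 3) = 3 - (-3 + s)*(-3 + E) = 3 - (-3 + E)*(-3 + s))
o(-8, 10)*(d(-4, 11) - 64) = (-6 + 3*10 + 3*(-8) - 1*10*(-8))*(12 - 64) = (-6 + 30 - 24 + 80)*(-52) = 80*(-52) = -4160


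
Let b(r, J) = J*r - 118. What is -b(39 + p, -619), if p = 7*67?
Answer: 314570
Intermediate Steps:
p = 469
b(r, J) = -118 + J*r
-b(39 + p, -619) = -(-118 - 619*(39 + 469)) = -(-118 - 619*508) = -(-118 - 314452) = -1*(-314570) = 314570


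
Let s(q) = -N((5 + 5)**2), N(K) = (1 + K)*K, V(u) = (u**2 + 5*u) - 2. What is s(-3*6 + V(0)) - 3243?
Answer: -13343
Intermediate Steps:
V(u) = -2 + u**2 + 5*u
N(K) = K*(1 + K)
s(q) = -10100 (s(q) = -(5 + 5)**2*(1 + (5 + 5)**2) = -10**2*(1 + 10**2) = -100*(1 + 100) = -100*101 = -1*10100 = -10100)
s(-3*6 + V(0)) - 3243 = -10100 - 3243 = -13343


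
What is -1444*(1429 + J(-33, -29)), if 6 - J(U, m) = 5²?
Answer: -2036040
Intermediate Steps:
J(U, m) = -19 (J(U, m) = 6 - 1*5² = 6 - 1*25 = 6 - 25 = -19)
-1444*(1429 + J(-33, -29)) = -1444*(1429 - 19) = -1444*1410 = -2036040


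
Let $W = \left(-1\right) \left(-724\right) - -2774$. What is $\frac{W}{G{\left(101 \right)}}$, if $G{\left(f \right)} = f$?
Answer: $\frac{3498}{101} \approx 34.634$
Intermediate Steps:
$W = 3498$ ($W = 724 + 2774 = 3498$)
$\frac{W}{G{\left(101 \right)}} = \frac{3498}{101}$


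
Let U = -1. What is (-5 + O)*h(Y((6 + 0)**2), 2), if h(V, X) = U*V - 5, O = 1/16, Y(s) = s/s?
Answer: 237/8 ≈ 29.625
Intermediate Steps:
Y(s) = 1
O = 1/16 ≈ 0.062500
h(V, X) = -5 - V (h(V, X) = -V - 5 = -5 - V)
(-5 + O)*h(Y((6 + 0)**2), 2) = (-5 + 1/16)*(-5 - 1*1) = -79*(-5 - 1)/16 = -79/16*(-6) = 237/8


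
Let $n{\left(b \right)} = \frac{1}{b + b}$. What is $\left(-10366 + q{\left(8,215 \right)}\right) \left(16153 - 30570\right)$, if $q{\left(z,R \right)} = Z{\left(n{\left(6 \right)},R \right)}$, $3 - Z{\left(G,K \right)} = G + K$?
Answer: $\frac{1830050729}{12} \approx 1.525 \cdot 10^{8}$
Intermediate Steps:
$n{\left(b \right)} = \frac{1}{2 b}$
$Z{\left(G,K \right)} = 3 - G - K$ ($Z{\left(G,K \right)} = 3 - \left(G + K\right) = 3 - G - K$)
$q{\left(z,R \right)} = \frac{35}{12} - R$ ($q{\left(z,R \right)} = 3 - \frac{1}{2 \cdot 6} - R = 3 - \frac{1}{2} \cdot \frac{1}{6} - R = 3 - \frac{1}{12} - R = \frac{35}{12} - R$)
$\left(-10366 + q{\left(8,215 \right)}\right) \left(16153 - 30570\right) = \left(-10366 + \left(\frac{35}{12} - 215\right)\right) \left(16153 - 30570\right) = \left(-10366 + \left(\frac{35}{12} - 215\right)\right) \left(-14417\right) = \left(-10366 - \frac{2545}{12}\right) \left(-14417\right) = \left(- \frac{126937}{12}\right) \left(-14417\right) = \frac{1830050729}{12}$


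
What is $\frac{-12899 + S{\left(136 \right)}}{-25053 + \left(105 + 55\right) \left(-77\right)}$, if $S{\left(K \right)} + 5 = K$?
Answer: $\frac{96}{281} \approx 0.34164$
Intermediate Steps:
$S{\left(K \right)} = -5 + K$
$\frac{-12899 + S{\left(136 \right)}}{-25053 + \left(105 + 55\right) \left(-77\right)} = \frac{-12899 + \left(-5 + 136\right)}{-25053 + \left(105 + 55\right) \left(-77\right)} = \frac{-12899 + 131}{-25053 + 160 \left(-77\right)} = - \frac{12768}{-25053 - 12320} = - \frac{12768}{-37373} = \left(-12768\right) \left(- \frac{1}{37373}\right) = \frac{96}{281}$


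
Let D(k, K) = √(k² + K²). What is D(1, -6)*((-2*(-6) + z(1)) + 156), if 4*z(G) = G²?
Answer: 673*√37/4 ≈ 1023.4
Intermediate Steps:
z(G) = G²/4
D(k, K) = √(K² + k²)
D(1, -6)*((-2*(-6) + z(1)) + 156) = √((-6)² + 1²)*((-2*(-6) + (¼)*1²) + 156) = √(36 + 1)*((12 + (¼)*1) + 156) = √37*((12 + ¼) + 156) = √37*(49/4 + 156) = √37*(673/4) = 673*√37/4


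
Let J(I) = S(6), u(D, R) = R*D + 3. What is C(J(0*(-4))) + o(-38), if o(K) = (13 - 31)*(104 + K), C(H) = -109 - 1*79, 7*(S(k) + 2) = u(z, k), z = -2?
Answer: -1376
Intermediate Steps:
u(D, R) = 3 + D*R (u(D, R) = D*R + 3 = 3 + D*R)
S(k) = -11/7 - 2*k/7 (S(k) = -2 + (3 - 2*k)/7 = -2 + (3/7 - 2*k/7) = -11/7 - 2*k/7)
J(I) = -23/7 (J(I) = -11/7 - 2/7*6 = -11/7 - 12/7 = -23/7)
C(H) = -188 (C(H) = -109 - 79 = -188)
o(K) = -1872 - 18*K (o(K) = -18*(104 + K) = -1872 - 18*K)
C(J(0*(-4))) + o(-38) = -188 + (-1872 - 18*(-38)) = -188 + (-1872 + 684) = -188 - 1188 = -1376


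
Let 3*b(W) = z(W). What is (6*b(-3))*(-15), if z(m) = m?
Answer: 90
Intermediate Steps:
b(W) = W/3
(6*b(-3))*(-15) = (6*((1/3)*(-3)))*(-15) = (6*(-1))*(-15) = -6*(-15) = 90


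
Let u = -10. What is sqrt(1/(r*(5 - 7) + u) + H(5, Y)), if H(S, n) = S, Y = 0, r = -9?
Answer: sqrt(82)/4 ≈ 2.2638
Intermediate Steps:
sqrt(1/(r*(5 - 7) + u) + H(5, Y)) = sqrt(1/(-9*(5 - 7) - 10) + 5) = sqrt(1/(-9*(-2) - 10) + 5) = sqrt(1/(18 - 10) + 5) = sqrt(1/8 + 5) = sqrt(41/8) = sqrt(82)/4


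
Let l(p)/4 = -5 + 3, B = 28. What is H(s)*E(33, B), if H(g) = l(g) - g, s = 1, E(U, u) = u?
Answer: -252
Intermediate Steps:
l(p) = -8 (l(p) = 4*(-5 + 3) = 4*(-2) = -8)
H(g) = -8 - g
H(s)*E(33, B) = (-8 - 1*1)*28 = (-8 - 1)*28 = -9*28 = -252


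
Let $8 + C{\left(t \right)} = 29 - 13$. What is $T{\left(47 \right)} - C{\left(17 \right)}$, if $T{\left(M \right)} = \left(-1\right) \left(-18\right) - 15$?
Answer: $-5$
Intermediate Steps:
$C{\left(t \right)} = 8$ ($C{\left(t \right)} = -8 + \left(29 - 13\right) = -8 + 16 = 8$)
$T{\left(M \right)} = 3$ ($T{\left(M \right)} = 18 - 15 = 3$)
$T{\left(47 \right)} - C{\left(17 \right)} = 3 - 8 = -5$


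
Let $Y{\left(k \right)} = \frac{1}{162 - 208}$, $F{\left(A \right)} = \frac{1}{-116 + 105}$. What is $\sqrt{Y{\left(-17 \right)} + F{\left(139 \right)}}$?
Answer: $\frac{i \sqrt{28842}}{506} \approx 0.33563 i$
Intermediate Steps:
$F{\left(A \right)} = - \frac{1}{11}$ ($F{\left(A \right)} = \frac{1}{-11} = - \frac{1}{11}$)
$Y{\left(k \right)} = - \frac{1}{46}$ ($Y{\left(k \right)} = \frac{1}{-46} = - \frac{1}{46}$)
$\sqrt{Y{\left(-17 \right)} + F{\left(139 \right)}} = \sqrt{- \frac{1}{46} - \frac{1}{11}} = \sqrt{- \frac{57}{506}} = \frac{i \sqrt{28842}}{506}$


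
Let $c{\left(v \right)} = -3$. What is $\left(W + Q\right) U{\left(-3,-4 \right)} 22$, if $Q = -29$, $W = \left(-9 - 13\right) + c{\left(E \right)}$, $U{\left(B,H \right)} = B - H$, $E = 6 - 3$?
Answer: $-1188$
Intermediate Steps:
$E = 3$
$W = -25$ ($W = \left(-9 - 13\right) - 3 = -22 - 3 = -25$)
$\left(W + Q\right) U{\left(-3,-4 \right)} 22 = \left(-25 - 29\right) \left(-3 - -4\right) 22 = - 54 \left(-3 + 4\right) 22 = - 54 \cdot 1 \cdot 22 = \left(-54\right) 22 = -1188$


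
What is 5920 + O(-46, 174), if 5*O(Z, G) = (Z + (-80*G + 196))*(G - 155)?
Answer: -46406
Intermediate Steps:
O(Z, G) = (-155 + G)*(196 + Z - 80*G)/5 (O(Z, G) = ((Z + (-80*G + 196))*(G - 155))/5 = ((Z + (196 - 80*G))*(-155 + G))/5 = ((196 + Z - 80*G)*(-155 + G))/5 = ((-155 + G)*(196 + Z - 80*G))/5 = (-155 + G)*(196 + Z - 80*G)/5)
5920 + O(-46, 174) = 5920 + (-6076 - 31*(-46) - 16*174² + (12596/5)*174 + (⅕)*174*(-46)) = 5920 + (-6076 + 1426 - 16*30276 + 2191704/5 - 8004/5) = 5920 + (-6076 + 1426 - 484416 + 2191704/5 - 8004/5) = 5920 - 52326 = -46406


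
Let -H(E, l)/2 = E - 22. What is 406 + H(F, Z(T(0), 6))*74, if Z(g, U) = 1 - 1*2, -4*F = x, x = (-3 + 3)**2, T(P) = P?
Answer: 3662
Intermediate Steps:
x = 0 (x = 0**2 = 0)
F = 0 (F = -1/4*0 = 0)
Z(g, U) = -1 (Z(g, U) = 1 - 2 = -1)
H(E, l) = 44 - 2*E (H(E, l) = -2*(E - 22) = -2*(-22 + E) = 44 - 2*E)
406 + H(F, Z(T(0), 6))*74 = 406 + (44 - 2*0)*74 = 406 + (44 + 0)*74 = 406 + 44*74 = 406 + 3256 = 3662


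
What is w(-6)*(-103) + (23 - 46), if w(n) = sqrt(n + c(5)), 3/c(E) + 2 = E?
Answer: -23 - 103*I*sqrt(5) ≈ -23.0 - 230.31*I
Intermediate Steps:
c(E) = 3/(-2 + E)
w(n) = sqrt(1 + n) (w(n) = sqrt(n + 3/(-2 + 5)) = sqrt(n + 3/3) = sqrt(n + 3*(1/3)) = sqrt(n + 1) = sqrt(1 + n))
w(-6)*(-103) + (23 - 46) = sqrt(1 - 6)*(-103) + (23 - 46) = sqrt(-5)*(-103) - 23 = (I*sqrt(5))*(-103) - 23 = -103*I*sqrt(5) - 23 = -23 - 103*I*sqrt(5)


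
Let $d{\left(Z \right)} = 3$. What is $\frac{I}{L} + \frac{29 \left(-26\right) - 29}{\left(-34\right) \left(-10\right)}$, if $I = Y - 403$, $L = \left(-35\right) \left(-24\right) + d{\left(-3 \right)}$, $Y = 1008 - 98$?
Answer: $- \frac{162563}{95540} \approx -1.7015$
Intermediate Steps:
$Y = 910$
$L = 843$ ($L = \left(-35\right) \left(-24\right) + 3 = 840 + 3 = 843$)
$I = 507$ ($I = 910 - 403 = 507$)
$\frac{I}{L} + \frac{29 \left(-26\right) - 29}{\left(-34\right) \left(-10\right)} = \frac{507}{843} + \frac{29 \left(-26\right) - 29}{\left(-34\right) \left(-10\right)} = 507 \cdot \frac{1}{843} + \frac{-754 - 29}{340} = \frac{169}{281} - \frac{783}{340} = - \frac{162563}{95540}$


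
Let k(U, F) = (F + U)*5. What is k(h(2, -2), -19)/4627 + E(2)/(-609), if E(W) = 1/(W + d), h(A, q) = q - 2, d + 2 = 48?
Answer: -480901/19322352 ≈ -0.024888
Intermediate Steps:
d = 46 (d = -2 + 48 = 46)
h(A, q) = -2 + q
k(U, F) = 5*F + 5*U
E(W) = 1/(46 + W) (E(W) = 1/(W + 46) = 1/(46 + W))
k(h(2, -2), -19)/4627 + E(2)/(-609) = (5*(-19) + 5*(-2 - 2))/4627 + 1/((46 + 2)*(-609)) = (-95 + 5*(-4))*(1/4627) - 1/609/48 = (-95 - 20)*(1/4627) + (1/48)*(-1/609) = -115*1/4627 - 1/29232 = -115/4627 - 1/29232 = -480901/19322352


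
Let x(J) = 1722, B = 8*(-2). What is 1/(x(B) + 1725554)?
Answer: 1/1727276 ≈ 5.7895e-7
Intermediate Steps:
B = -16
1/(x(B) + 1725554) = 1/(1722 + 1725554) = 1/1727276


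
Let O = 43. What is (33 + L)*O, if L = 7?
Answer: 1720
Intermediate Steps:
(33 + L)*O = (33 + 7)*43 = 40*43 = 1720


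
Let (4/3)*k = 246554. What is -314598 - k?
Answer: -999027/2 ≈ -4.9951e+5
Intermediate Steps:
k = 369831/2 (k = (¾)*246554 = 369831/2 ≈ 1.8492e+5)
-314598 - k = -314598 - 1*369831/2 = -314598 - 369831/2 = -999027/2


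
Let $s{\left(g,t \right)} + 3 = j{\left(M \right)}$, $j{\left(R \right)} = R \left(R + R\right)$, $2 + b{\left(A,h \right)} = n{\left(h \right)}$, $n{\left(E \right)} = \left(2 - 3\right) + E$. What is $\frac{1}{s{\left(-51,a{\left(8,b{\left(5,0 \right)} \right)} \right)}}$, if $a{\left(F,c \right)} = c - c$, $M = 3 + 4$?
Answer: $\frac{1}{95} \approx 0.010526$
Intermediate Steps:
$n{\left(E \right)} = -1 + E$
$b{\left(A,h \right)} = -3 + h$ ($b{\left(A,h \right)} = -2 + \left(-1 + h\right) = -3 + h$)
$M = 7$
$j{\left(R \right)} = 2 R^{2}$ ($j{\left(R \right)} = R 2 R = 2 R^{2}$)
$a{\left(F,c \right)} = 0$
$s{\left(g,t \right)} = 95$ ($s{\left(g,t \right)} = -3 + 2 \cdot 7^{2} = -3 + 2 \cdot 49 = -3 + 98 = 95$)
$\frac{1}{s{\left(-51,a{\left(8,b{\left(5,0 \right)} \right)} \right)}} = \frac{1}{95}$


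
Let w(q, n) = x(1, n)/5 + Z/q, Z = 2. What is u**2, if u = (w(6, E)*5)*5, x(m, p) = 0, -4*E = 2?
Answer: 625/9 ≈ 69.444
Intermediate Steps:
E = -1/2 (E = -1/4*2 = -1/2 ≈ -0.50000)
w(q, n) = 2/q (w(q, n) = 0/5 + 2/q = 0*(1/5) + 2/q = 0 + 2/q = 2/q)
u = 25/3 (u = ((2/6)*5)*5 = ((2*(1/6))*5)*5 = ((1/3)*5)*5 = (5/3)*5 = 25/3 ≈ 8.3333)
u**2 = (25/3)**2 = 625/9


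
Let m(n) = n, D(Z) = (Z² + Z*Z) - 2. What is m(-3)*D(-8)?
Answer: -378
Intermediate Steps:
D(Z) = -2 + 2*Z² (D(Z) = (Z² + Z²) - 2 = 2*Z² - 2 = -2 + 2*Z²)
m(-3)*D(-8) = -3*(-2 + 2*(-8)²) = -3*(-2 + 2*64) = -3*(-2 + 128) = -3*126 = -378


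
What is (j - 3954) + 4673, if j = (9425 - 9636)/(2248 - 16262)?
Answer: 10076277/14014 ≈ 719.01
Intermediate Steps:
j = 211/14014 (j = -211/(-14014) = -211*(-1/14014) = 211/14014 ≈ 0.015056)
(j - 3954) + 4673 = (211/14014 - 3954) + 4673 = -55411145/14014 + 4673 = 10076277/14014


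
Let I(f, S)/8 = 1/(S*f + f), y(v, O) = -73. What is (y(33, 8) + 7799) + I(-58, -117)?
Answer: 6497567/841 ≈ 7726.0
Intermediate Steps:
I(f, S) = 8/(f + S*f) (I(f, S) = 8/(S*f + f) = 8/(f + S*f))
(y(33, 8) + 7799) + I(-58, -117) = (-73 + 7799) + 8/(-58*(1 - 117)) = 7726 + 8*(-1/58)/(-116) = 7726 + 8*(-1/58)*(-1/116) = 7726 + 1/841 = 6497567/841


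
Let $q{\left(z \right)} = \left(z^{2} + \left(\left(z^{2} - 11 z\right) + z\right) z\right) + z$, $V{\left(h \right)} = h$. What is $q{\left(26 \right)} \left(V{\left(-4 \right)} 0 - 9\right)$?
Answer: $-103662$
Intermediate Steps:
$q{\left(z \right)} = z + z^{2} + z \left(z^{2} - 10 z\right)$ ($q{\left(z \right)} = \left(z^{2} + \left(z^{2} - 10 z\right) z\right) + z = \left(z^{2} + z \left(z^{2} - 10 z\right)\right) + z = z + z^{2} + z \left(z^{2} - 10 z\right)$)
$q{\left(26 \right)} \left(V{\left(-4 \right)} 0 - 9\right) = 26 \left(1 + 26^{2} - 234\right) \left(\left(-4\right) 0 - 9\right) = 26 \left(1 + 676 - 234\right) \left(0 - 9\right) = 26 \cdot 443 \left(-9\right) = 11518 \left(-9\right) = -103662$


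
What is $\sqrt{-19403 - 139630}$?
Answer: $i \sqrt{159033} \approx 398.79 i$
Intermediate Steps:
$\sqrt{-19403 - 139630} = \sqrt{-159033} = i \sqrt{159033}$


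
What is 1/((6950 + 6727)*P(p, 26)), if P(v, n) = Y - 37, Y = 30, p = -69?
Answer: -1/95739 ≈ -1.0445e-5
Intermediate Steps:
P(v, n) = -7 (P(v, n) = 30 - 37 = -7)
1/((6950 + 6727)*P(p, 26)) = 1/((6950 + 6727)*(-7)) = -⅐/13677 = (1/13677)*(-⅐) = -1/95739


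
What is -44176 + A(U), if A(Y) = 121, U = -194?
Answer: -44055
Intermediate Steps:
-44176 + A(U) = -44176 + 121 = -44055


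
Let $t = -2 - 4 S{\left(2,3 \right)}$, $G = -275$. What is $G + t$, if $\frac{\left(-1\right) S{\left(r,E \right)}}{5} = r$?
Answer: $-237$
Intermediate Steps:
$S{\left(r,E \right)} = - 5 r$
$t = 38$ ($t = -2 - 4 \left(\left(-5\right) 2\right) = -2 - -40 = -2 + 40 = 38$)
$G + t = -275 + 38 = -237$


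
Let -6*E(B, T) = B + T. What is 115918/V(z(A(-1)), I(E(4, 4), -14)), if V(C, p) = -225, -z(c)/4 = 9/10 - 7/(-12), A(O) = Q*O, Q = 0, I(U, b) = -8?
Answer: -115918/225 ≈ -515.19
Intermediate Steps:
E(B, T) = -B/6 - T/6 (E(B, T) = -(B + T)/6 = -B/6 - T/6)
A(O) = 0 (A(O) = 0*O = 0)
z(c) = -89/15 (z(c) = -4*(9/10 - 7/(-12)) = -4*(9*(1/10) - 7*(-1/12)) = -4*(9/10 + 7/12) = -4*89/60 = -89/15)
115918/V(z(A(-1)), I(E(4, 4), -14)) = 115918/(-225) = 115918*(-1/225) = -115918/225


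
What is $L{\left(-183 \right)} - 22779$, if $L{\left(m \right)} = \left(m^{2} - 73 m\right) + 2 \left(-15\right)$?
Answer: $24039$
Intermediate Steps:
$L{\left(m \right)} = -30 + m^{2} - 73 m$ ($L{\left(m \right)} = \left(m^{2} - 73 m\right) - 30 = -30 + m^{2} - 73 m$)
$L{\left(-183 \right)} - 22779 = \left(-30 + \left(-183\right)^{2} - -13359\right) - 22779 = \left(-30 + 33489 + 13359\right) - 22779 = 46818 - 22779 = 24039$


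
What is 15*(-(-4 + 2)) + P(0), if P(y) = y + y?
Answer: 30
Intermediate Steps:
P(y) = 2*y
15*(-(-4 + 2)) + P(0) = 15*(-(-4 + 2)) + 2*0 = 15*(-1*(-2)) + 0 = 15*2 + 0 = 30 + 0 = 30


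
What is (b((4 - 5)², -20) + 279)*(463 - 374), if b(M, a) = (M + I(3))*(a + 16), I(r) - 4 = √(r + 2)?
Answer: 23051 - 356*√5 ≈ 22255.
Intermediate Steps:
I(r) = 4 + √(2 + r) (I(r) = 4 + √(r + 2) = 4 + √(2 + r))
b(M, a) = (16 + a)*(4 + M + √5) (b(M, a) = (M + (4 + √(2 + 3)))*(a + 16) = (M + (4 + √5))*(16 + a) = (4 + M + √5)*(16 + a) = (16 + a)*(4 + M + √5))
(b((4 - 5)², -20) + 279)*(463 - 374) = ((64 + 16*(4 - 5)² + 16*√5 + (4 - 5)²*(-20) - 20*(4 + √5)) + 279)*(463 - 374) = ((64 + 16*(-1)² + 16*√5 + (-1)²*(-20) + (-80 - 20*√5)) + 279)*89 = ((64 + 16*1 + 16*√5 + 1*(-20) + (-80 - 20*√5)) + 279)*89 = ((64 + 16 + 16*√5 - 20 + (-80 - 20*√5)) + 279)*89 = ((-20 - 4*√5) + 279)*89 = (259 - 4*√5)*89 = 23051 - 356*√5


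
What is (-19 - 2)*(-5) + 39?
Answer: 144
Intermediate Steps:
(-19 - 2)*(-5) + 39 = -21*(-5) + 39 = 105 + 39 = 144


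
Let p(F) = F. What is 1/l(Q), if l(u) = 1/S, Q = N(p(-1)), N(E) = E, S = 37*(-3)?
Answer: -111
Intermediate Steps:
S = -111
Q = -1
l(u) = -1/111 (l(u) = 1/(-111) = -1/111)
1/l(Q) = 1/(-1/111) = -111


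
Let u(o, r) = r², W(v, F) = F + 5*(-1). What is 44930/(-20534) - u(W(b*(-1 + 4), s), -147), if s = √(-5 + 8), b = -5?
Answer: -221882068/10267 ≈ -21611.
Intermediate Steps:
s = √3 ≈ 1.7320
W(v, F) = -5 + F (W(v, F) = F - 5 = -5 + F)
44930/(-20534) - u(W(b*(-1 + 4), s), -147) = 44930/(-20534) - 1*(-147)² = 44930*(-1/20534) - 1*21609 = -22465/10267 - 21609 = -221882068/10267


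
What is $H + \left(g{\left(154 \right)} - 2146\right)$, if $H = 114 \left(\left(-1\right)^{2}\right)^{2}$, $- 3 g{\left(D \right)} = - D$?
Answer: $- \frac{5942}{3} \approx -1980.7$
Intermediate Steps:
$g{\left(D \right)} = \frac{D}{3}$ ($g{\left(D \right)} = - \frac{\left(-1\right) D}{3} = \frac{D}{3}$)
$H = 114$ ($H = 114 \cdot 1^{2} = 114 \cdot 1 = 114$)
$H + \left(g{\left(154 \right)} - 2146\right) = 114 + \left(\frac{1}{3} \cdot 154 - 2146\right) = 114 + \left(\frac{154}{3} - 2146\right) = 114 - \frac{6284}{3} = - \frac{5942}{3}$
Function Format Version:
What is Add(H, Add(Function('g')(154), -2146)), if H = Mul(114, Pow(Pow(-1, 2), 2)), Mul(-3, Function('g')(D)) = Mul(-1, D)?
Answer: Rational(-5942, 3) ≈ -1980.7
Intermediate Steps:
Function('g')(D) = Mul(Rational(1, 3), D) (Function('g')(D) = Mul(Rational(-1, 3), Mul(-1, D)) = Mul(Rational(1, 3), D))
H = 114 (H = Mul(114, Pow(1, 2)) = Mul(114, 1) = 114)
Add(H, Add(Function('g')(154), -2146)) = Add(114, Add(Mul(Rational(1, 3), 154), -2146)) = Add(114, Add(Rational(154, 3), -2146)) = Add(114, Rational(-6284, 3)) = Rational(-5942, 3)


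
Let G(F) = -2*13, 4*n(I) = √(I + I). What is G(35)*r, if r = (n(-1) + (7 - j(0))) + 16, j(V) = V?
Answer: -598 - 13*I*√2/2 ≈ -598.0 - 9.1924*I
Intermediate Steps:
n(I) = √2*√I/4 (n(I) = √(I + I)/4 = √(2*I)/4 = (√2*√I)/4 = √2*√I/4)
G(F) = -26
r = 23 + I*√2/4 (r = (√2*√(-1)/4 + (7 - 1*0)) + 16 = (√2*I/4 + (7 + 0)) + 16 = (I*√2/4 + 7) + 16 = (7 + I*√2/4) + 16 = 23 + I*√2/4 ≈ 23.0 + 0.35355*I)
G(35)*r = -26*(23 + I*√2/4) = -598 - 13*I*√2/2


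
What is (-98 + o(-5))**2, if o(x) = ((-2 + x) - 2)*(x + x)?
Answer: 64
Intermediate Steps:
o(x) = 2*x*(-4 + x) (o(x) = (-4 + x)*(2*x) = 2*x*(-4 + x))
(-98 + o(-5))**2 = (-98 + 2*(-5)*(-4 - 5))**2 = (-98 + 2*(-5)*(-9))**2 = (-98 + 90)**2 = (-8)**2 = 64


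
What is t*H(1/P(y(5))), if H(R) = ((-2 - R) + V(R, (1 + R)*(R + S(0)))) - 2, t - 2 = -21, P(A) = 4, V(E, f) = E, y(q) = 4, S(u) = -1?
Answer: 76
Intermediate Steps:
t = -19 (t = 2 - 21 = -19)
H(R) = -4 (H(R) = ((-2 - R) + R) - 2 = -2 - 2 = -4)
t*H(1/P(y(5))) = -19*(-4) = 76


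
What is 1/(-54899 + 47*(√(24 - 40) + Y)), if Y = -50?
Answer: -57249/3277483345 - 188*I/3277483345 ≈ -1.7467e-5 - 5.7361e-8*I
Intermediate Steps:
1/(-54899 + 47*(√(24 - 40) + Y)) = 1/(-54899 + 47*(√(24 - 40) - 50)) = 1/(-54899 + 47*(√(-16) - 50)) = 1/(-54899 + 47*(4*I - 50)) = 1/(-54899 + 47*(-50 + 4*I)) = 1/(-54899 + (-2350 + 188*I)) = 1/(-57249 + 188*I) = (-57249 - 188*I)/3277483345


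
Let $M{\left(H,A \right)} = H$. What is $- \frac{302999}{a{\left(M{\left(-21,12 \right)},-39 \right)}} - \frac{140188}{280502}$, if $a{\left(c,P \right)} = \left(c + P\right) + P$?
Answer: $\frac{42488973443}{13884849} \approx 3060.1$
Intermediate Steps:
$a{\left(c,P \right)} = c + 2 P$ ($a{\left(c,P \right)} = \left(P + c\right) + P = c + 2 P$)
$- \frac{302999}{a{\left(M{\left(-21,12 \right)},-39 \right)}} - \frac{140188}{280502} = - \frac{302999}{-21 + 2 \left(-39\right)} - \frac{140188}{280502} = - \frac{302999}{-21 - 78} - \frac{70094}{140251} = - \frac{302999}{-99} - \frac{70094}{140251} = \left(-302999\right) \left(- \frac{1}{99}\right) - \frac{70094}{140251} = \frac{302999}{99} - \frac{70094}{140251} = \frac{42488973443}{13884849}$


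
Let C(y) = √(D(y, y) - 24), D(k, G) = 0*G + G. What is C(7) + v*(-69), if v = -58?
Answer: 4002 + I*√17 ≈ 4002.0 + 4.1231*I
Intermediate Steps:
D(k, G) = G (D(k, G) = 0 + G = G)
C(y) = √(-24 + y) (C(y) = √(y - 24) = √(-24 + y))
C(7) + v*(-69) = √(-24 + 7) - 58*(-69) = √(-17) + 4002 = I*√17 + 4002 = 4002 + I*√17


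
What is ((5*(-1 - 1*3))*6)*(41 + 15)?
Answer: -6720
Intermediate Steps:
((5*(-1 - 1*3))*6)*(41 + 15) = ((5*(-1 - 3))*6)*56 = ((5*(-4))*6)*56 = -20*6*56 = -120*56 = -6720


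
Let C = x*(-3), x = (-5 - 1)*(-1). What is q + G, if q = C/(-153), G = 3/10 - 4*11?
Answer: -7409/170 ≈ -43.582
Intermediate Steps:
x = 6 (x = -6*(-1) = 6)
C = -18 (C = 6*(-3) = -18)
G = -437/10 (G = 3*(⅒) - 44 = 3/10 - 44 = -437/10 ≈ -43.700)
q = 2/17 (q = -18/(-153) = -18*(-1/153) = 2/17 ≈ 0.11765)
q + G = 2/17 - 437/10 = -7409/170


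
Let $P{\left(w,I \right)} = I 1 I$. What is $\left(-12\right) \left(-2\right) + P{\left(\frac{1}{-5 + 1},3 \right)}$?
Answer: $33$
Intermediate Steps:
$P{\left(w,I \right)} = I^{2}$ ($P{\left(w,I \right)} = I I = I^{2}$)
$\left(-12\right) \left(-2\right) + P{\left(\frac{1}{-5 + 1},3 \right)} = \left(-12\right) \left(-2\right) + 3^{2} = 24 + 9 = 33$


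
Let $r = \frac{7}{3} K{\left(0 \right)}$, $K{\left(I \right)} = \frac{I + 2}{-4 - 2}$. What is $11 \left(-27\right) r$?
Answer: $231$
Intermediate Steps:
$K{\left(I \right)} = - \frac{1}{3} - \frac{I}{6}$ ($K{\left(I \right)} = \frac{2 + I}{-6} = \left(2 + I\right) \left(- \frac{1}{6}\right) = - \frac{1}{3} - \frac{I}{6}$)
$r = - \frac{7}{9}$ ($r = \frac{7}{3} \left(- \frac{1}{3} - 0\right) = 7 \cdot \frac{1}{3} \left(- \frac{1}{3} + 0\right) = \frac{7}{3} \left(- \frac{1}{3}\right) = - \frac{7}{9} \approx -0.77778$)
$11 \left(-27\right) r = 11 \left(-27\right) \left(- \frac{7}{9}\right) = \left(-297\right) \left(- \frac{7}{9}\right) = 231$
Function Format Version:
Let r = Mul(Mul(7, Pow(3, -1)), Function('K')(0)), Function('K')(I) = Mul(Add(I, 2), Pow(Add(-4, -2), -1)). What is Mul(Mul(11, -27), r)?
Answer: 231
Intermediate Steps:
Function('K')(I) = Add(Rational(-1, 3), Mul(Rational(-1, 6), I)) (Function('K')(I) = Mul(Add(2, I), Pow(-6, -1)) = Mul(Add(2, I), Rational(-1, 6)) = Add(Rational(-1, 3), Mul(Rational(-1, 6), I)))
r = Rational(-7, 9) (r = Mul(Mul(7, Pow(3, -1)), Add(Rational(-1, 3), Mul(Rational(-1, 6), 0))) = Mul(Mul(7, Rational(1, 3)), Add(Rational(-1, 3), 0)) = Mul(Rational(7, 3), Rational(-1, 3)) = Rational(-7, 9) ≈ -0.77778)
Mul(Mul(11, -27), r) = Mul(Mul(11, -27), Rational(-7, 9)) = Mul(-297, Rational(-7, 9)) = 231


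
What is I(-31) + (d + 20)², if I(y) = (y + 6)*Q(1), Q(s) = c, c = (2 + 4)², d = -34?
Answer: -704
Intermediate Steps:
c = 36 (c = 6² = 36)
Q(s) = 36
I(y) = 216 + 36*y (I(y) = (y + 6)*36 = (6 + y)*36 = 216 + 36*y)
I(-31) + (d + 20)² = (216 + 36*(-31)) + (-34 + 20)² = (216 - 1116) + (-14)² = -900 + 196 = -704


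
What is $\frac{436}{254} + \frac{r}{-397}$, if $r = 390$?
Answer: $\frac{37016}{50419} \approx 0.73417$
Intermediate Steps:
$\frac{436}{254} + \frac{r}{-397} = \frac{436}{254} + \frac{390}{-397} = 436 \cdot \frac{1}{254} + 390 \left(- \frac{1}{397}\right) = \frac{218}{127} - \frac{390}{397} = \frac{37016}{50419}$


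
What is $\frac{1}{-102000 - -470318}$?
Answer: $\frac{1}{368318} \approx 2.715 \cdot 10^{-6}$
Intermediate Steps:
$\frac{1}{-102000 - -470318} = \frac{1}{-102000 + 470318} = \frac{1}{368318}$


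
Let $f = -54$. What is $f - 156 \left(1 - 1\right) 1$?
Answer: $-54$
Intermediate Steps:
$f - 156 \left(1 - 1\right) 1 = -54 - 156 \left(1 - 1\right) 1 = -54 - 156 \cdot 0 \cdot 1 = -54 - 0 = -54 + 0 = -54$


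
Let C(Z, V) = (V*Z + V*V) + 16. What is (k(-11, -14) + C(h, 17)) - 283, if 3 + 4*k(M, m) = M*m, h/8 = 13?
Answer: 7311/4 ≈ 1827.8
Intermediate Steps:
h = 104 (h = 8*13 = 104)
k(M, m) = -¾ + M*m/4 (k(M, m) = -¾ + (M*m)/4 = -¾ + M*m/4)
C(Z, V) = 16 + V² + V*Z (C(Z, V) = (V*Z + V²) + 16 = (V² + V*Z) + 16 = 16 + V² + V*Z)
(k(-11, -14) + C(h, 17)) - 283 = ((-¾ + (¼)*(-11)*(-14)) + (16 + 17² + 17*104)) - 283 = ((-¾ + 77/2) + (16 + 289 + 1768)) - 283 = (151/4 + 2073) - 283 = 8443/4 - 283 = 7311/4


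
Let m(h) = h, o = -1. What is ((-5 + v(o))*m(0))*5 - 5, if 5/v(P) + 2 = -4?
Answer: -5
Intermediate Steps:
v(P) = -5/6 (v(P) = 5/(-2 - 4) = 5/(-6) = 5*(-1/6) = -5/6)
((-5 + v(o))*m(0))*5 - 5 = ((-5 - 5/6)*0)*5 - 5 = -35/6*0*5 - 5 = 0*5 - 5 = 0 - 5 = -5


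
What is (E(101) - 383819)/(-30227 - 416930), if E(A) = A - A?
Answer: 383819/447157 ≈ 0.85835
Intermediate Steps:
E(A) = 0
(E(101) - 383819)/(-30227 - 416930) = (0 - 383819)/(-30227 - 416930) = -383819/(-447157) = -383819*(-1/447157) = 383819/447157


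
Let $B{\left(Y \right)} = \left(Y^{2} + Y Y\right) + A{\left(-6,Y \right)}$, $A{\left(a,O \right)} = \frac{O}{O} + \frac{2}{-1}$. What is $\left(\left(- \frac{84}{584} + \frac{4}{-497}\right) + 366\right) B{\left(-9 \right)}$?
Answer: $\frac{610573433}{10366} \approx 58902.0$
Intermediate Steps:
$A{\left(a,O \right)} = -1$ ($A{\left(a,O \right)} = 1 + 2 \left(-1\right) = 1 - 2 = -1$)
$B{\left(Y \right)} = -1 + 2 Y^{2}$ ($B{\left(Y \right)} = \left(Y^{2} + Y Y\right) - 1 = \left(Y^{2} + Y^{2}\right) - 1 = 2 Y^{2} - 1 = -1 + 2 Y^{2}$)
$\left(\left(- \frac{84}{584} + \frac{4}{-497}\right) + 366\right) B{\left(-9 \right)} = \left(\left(- \frac{84}{584} + \frac{4}{-497}\right) + 366\right) \left(-1 + 2 \left(-9\right)^{2}\right) = \left(\left(\left(-84\right) \frac{1}{584} + 4 \left(- \frac{1}{497}\right)\right) + 366\right) \left(-1 + 2 \cdot 81\right) = \left(\left(- \frac{21}{146} - \frac{4}{497}\right) + 366\right) \left(-1 + 162\right) = \left(- \frac{11021}{72562} + 366\right) 161 = \frac{26546671}{72562} \cdot 161 = \frac{610573433}{10366}$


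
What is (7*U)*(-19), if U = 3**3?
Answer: -3591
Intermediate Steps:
U = 27
(7*U)*(-19) = (7*27)*(-19) = 189*(-19) = -3591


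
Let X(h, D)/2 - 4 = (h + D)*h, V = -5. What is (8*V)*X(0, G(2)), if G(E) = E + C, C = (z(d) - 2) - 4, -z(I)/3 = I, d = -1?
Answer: -320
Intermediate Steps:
z(I) = -3*I
C = -3 (C = (-3*(-1) - 2) - 4 = (3 - 2) - 4 = 1 - 4 = -3)
G(E) = -3 + E (G(E) = E - 3 = -3 + E)
X(h, D) = 8 + 2*h*(D + h) (X(h, D) = 8 + 2*((h + D)*h) = 8 + 2*((D + h)*h) = 8 + 2*(h*(D + h)) = 8 + 2*h*(D + h))
(8*V)*X(0, G(2)) = (8*(-5))*(8 + 2*0² + 2*(-3 + 2)*0) = -40*(8 + 2*0 + 2*(-1)*0) = -40*(8 + 0 + 0) = -40*8 = -320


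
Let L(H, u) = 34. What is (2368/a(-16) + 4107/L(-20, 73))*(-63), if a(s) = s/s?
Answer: -5330997/34 ≈ -1.5679e+5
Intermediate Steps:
a(s) = 1
(2368/a(-16) + 4107/L(-20, 73))*(-63) = (2368/1 + 4107/34)*(-63) = (2368*1 + 4107*(1/34))*(-63) = (2368 + 4107/34)*(-63) = (84619/34)*(-63) = -5330997/34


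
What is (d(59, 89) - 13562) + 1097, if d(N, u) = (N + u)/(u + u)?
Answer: -1109311/89 ≈ -12464.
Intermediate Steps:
d(N, u) = (N + u)/(2*u) (d(N, u) = (N + u)/((2*u)) = (N + u)*(1/(2*u)) = (N + u)/(2*u))
(d(59, 89) - 13562) + 1097 = ((½)*(59 + 89)/89 - 13562) + 1097 = ((½)*(1/89)*148 - 13562) + 1097 = (74/89 - 13562) + 1097 = -1206944/89 + 1097 = -1109311/89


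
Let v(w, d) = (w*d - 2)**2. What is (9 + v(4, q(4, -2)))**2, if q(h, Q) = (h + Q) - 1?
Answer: 169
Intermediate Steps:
q(h, Q) = -1 + Q + h (q(h, Q) = (Q + h) - 1 = -1 + Q + h)
v(w, d) = (-2 + d*w)**2 (v(w, d) = (d*w - 2)**2 = (-2 + d*w)**2)
(9 + v(4, q(4, -2)))**2 = (9 + (-2 + (-1 - 2 + 4)*4)**2)**2 = (9 + (-2 + 1*4)**2)**2 = (9 + (-2 + 4)**2)**2 = (9 + 2**2)**2 = (9 + 4)**2 = 13**2 = 169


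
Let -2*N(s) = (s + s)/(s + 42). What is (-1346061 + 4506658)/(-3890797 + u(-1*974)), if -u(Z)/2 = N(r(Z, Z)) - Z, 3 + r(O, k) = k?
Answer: -2955158195/3639714621 ≈ -0.81192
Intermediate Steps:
r(O, k) = -3 + k
N(s) = -s/(42 + s) (N(s) = -(s + s)/(2*(s + 42)) = -2*s/(2*(42 + s)) = -s/(42 + s))
u(Z) = 2*Z + 2*(-3 + Z)/(39 + Z) (u(Z) = -2*(-(-3 + Z)/(42 + (-3 + Z)) - Z) = -2*(-(-3 + Z)/(39 + Z) - Z) = -2*(-Z - (-3 + Z)/(39 + Z)) = 2*Z + 2*(-3 + Z)/(39 + Z))
(-1346061 + 4506658)/(-3890797 + u(-1*974)) = (-1346061 + 4506658)/(-3890797 + 2*(-3 + (-1*974)² + 40*(-1*974))/(39 - 1*974)) = 3160597/(-3890797 + 2*(-3 + (-974)² + 40*(-974))/(39 - 974)) = 3160597/(-3890797 + 2*(-3 + 948676 - 38960)/(-935)) = 3160597/(-3890797 + 2*(-1/935)*909713) = 3160597/(-3890797 - 1819426/935) = 3160597/(-3639714621/935) = 3160597*(-935/3639714621) = -2955158195/3639714621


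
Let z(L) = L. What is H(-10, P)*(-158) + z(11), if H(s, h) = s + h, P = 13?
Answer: -463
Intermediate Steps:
H(s, h) = h + s
H(-10, P)*(-158) + z(11) = (13 - 10)*(-158) + 11 = 3*(-158) + 11 = -474 + 11 = -463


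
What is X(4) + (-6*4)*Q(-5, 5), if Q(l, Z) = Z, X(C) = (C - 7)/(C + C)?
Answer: -963/8 ≈ -120.38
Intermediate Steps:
X(C) = (-7 + C)/(2*C) (X(C) = (-7 + C)/((2*C)) = (-7 + C)*(1/(2*C)) = (-7 + C)/(2*C))
X(4) + (-6*4)*Q(-5, 5) = (1/2)*(-7 + 4)/4 - 6*4*5 = (1/2)*(1/4)*(-3) - 24*5 = -3/8 - 120 = -963/8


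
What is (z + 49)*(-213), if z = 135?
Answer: -39192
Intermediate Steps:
(z + 49)*(-213) = (135 + 49)*(-213) = 184*(-213) = -39192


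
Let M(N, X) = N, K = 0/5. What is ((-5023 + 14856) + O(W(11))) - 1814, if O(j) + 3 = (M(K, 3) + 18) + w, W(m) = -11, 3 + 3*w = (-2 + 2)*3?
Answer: 8033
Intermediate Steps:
K = 0 (K = 0*(1/5) = 0)
w = -1 (w = -1 + ((-2 + 2)*3)/3 = -1 + (0*3)/3 = -1 + (1/3)*0 = -1 + 0 = -1)
O(j) = 14 (O(j) = -3 + ((0 + 18) - 1) = -3 + (18 - 1) = -3 + 17 = 14)
((-5023 + 14856) + O(W(11))) - 1814 = ((-5023 + 14856) + 14) - 1814 = (9833 + 14) - 1814 = 9847 - 1814 = 8033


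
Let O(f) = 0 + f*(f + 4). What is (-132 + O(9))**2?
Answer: 225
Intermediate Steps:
O(f) = f*(4 + f) (O(f) = 0 + f*(4 + f) = f*(4 + f))
(-132 + O(9))**2 = (-132 + 9*(4 + 9))**2 = (-132 + 9*13)**2 = (-132 + 117)**2 = (-15)**2 = 225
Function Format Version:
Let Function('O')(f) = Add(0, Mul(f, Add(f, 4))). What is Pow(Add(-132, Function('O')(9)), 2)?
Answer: 225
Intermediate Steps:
Function('O')(f) = Mul(f, Add(4, f)) (Function('O')(f) = Add(0, Mul(f, Add(4, f))) = Mul(f, Add(4, f)))
Pow(Add(-132, Function('O')(9)), 2) = Pow(Add(-132, Mul(9, Add(4, 9))), 2) = Pow(Add(-132, Mul(9, 13)), 2) = Pow(Add(-132, 117), 2) = Pow(-15, 2) = 225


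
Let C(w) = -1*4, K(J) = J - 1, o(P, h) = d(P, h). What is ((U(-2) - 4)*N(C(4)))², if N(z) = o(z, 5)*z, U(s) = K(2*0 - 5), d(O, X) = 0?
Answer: 0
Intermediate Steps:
o(P, h) = 0
K(J) = -1 + J
C(w) = -4
U(s) = -6 (U(s) = -1 + (2*0 - 5) = -1 + (0 - 5) = -1 - 5 = -6)
N(z) = 0 (N(z) = 0*z = 0)
((U(-2) - 4)*N(C(4)))² = ((-6 - 4)*0)² = (-10*0)² = 0² = 0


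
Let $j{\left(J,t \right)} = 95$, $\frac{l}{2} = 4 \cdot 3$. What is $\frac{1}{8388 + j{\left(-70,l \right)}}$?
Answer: $\frac{1}{8483} \approx 0.00011788$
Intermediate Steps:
$l = 24$ ($l = 2 \cdot 4 \cdot 3 = 2 \cdot 12 = 24$)
$\frac{1}{8388 + j{\left(-70,l \right)}} = \frac{1}{8388 + 95} = \frac{1}{8483}$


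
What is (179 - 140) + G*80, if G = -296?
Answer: -23641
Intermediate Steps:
(179 - 140) + G*80 = (179 - 140) - 296*80 = 39 - 23680 = -23641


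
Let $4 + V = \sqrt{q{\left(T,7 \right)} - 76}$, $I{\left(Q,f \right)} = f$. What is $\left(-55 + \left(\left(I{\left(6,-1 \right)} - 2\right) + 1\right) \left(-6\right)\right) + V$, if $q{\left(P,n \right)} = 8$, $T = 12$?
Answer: $-47 + 2 i \sqrt{17} \approx -47.0 + 8.2462 i$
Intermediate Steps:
$V = -4 + 2 i \sqrt{17}$ ($V = -4 + \sqrt{8 - 76} = -4 + \sqrt{-68} = -4 + 2 i \sqrt{17} \approx -4.0 + 8.2462 i$)
$\left(-55 + \left(\left(I{\left(6,-1 \right)} - 2\right) + 1\right) \left(-6\right)\right) + V = \left(-55 + \left(\left(-1 - 2\right) + 1\right) \left(-6\right)\right) - \left(4 - 2 i \sqrt{17}\right) = \left(-55 + \left(-3 + 1\right) \left(-6\right)\right) - \left(4 - 2 i \sqrt{17}\right) = \left(-55 - -12\right) - \left(4 - 2 i \sqrt{17}\right) = \left(-55 + 12\right) - \left(4 - 2 i \sqrt{17}\right) = -43 - \left(4 - 2 i \sqrt{17}\right) = -47 + 2 i \sqrt{17}$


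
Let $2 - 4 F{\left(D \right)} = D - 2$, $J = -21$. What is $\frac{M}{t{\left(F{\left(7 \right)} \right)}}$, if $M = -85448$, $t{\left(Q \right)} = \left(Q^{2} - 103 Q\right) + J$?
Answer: $- \frac{1367168}{909} \approx -1504.0$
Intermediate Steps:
$F{\left(D \right)} = 1 - \frac{D}{4}$ ($F{\left(D \right)} = \frac{1}{2} - \frac{D - 2}{4} = \frac{1}{2} - \frac{-2 + D}{4} = \frac{1}{2} - \left(- \frac{1}{2} + \frac{D}{4}\right) = 1 - \frac{D}{4}$)
$t{\left(Q \right)} = -21 + Q^{2} - 103 Q$ ($t{\left(Q \right)} = \left(Q^{2} - 103 Q\right) - 21 = -21 + Q^{2} - 103 Q$)
$\frac{M}{t{\left(F{\left(7 \right)} \right)}} = - \frac{85448}{-21 + \left(1 - \frac{7}{4}\right)^{2} - 103 \left(1 - \frac{7}{4}\right)} = - \frac{85448}{-21 + \left(- \frac{3}{4}\right)^{2} - - \frac{309}{4}} = - \frac{85448}{-21 + \frac{9}{16} + \frac{309}{4}} = - \frac{85448}{\frac{909}{16}} = \left(-85448\right) \frac{16}{909} = - \frac{1367168}{909}$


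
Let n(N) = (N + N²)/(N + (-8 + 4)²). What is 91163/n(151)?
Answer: 15224221/22952 ≈ 663.31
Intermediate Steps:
n(N) = (N + N²)/(16 + N) (n(N) = (N + N²)/(N + (-4)²) = (N + N²)/(N + 16) = (N + N²)/(16 + N))
91163/n(151) = 91163/((151*(1 + 151)/(16 + 151))) = 91163/((151*152/167)) = 91163/((151*(1/167)*152)) = 91163/(22952/167) = 91163*(167/22952) = 15224221/22952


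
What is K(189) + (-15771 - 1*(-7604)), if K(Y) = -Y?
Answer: -8356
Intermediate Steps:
K(189) + (-15771 - 1*(-7604)) = -1*189 + (-15771 - 1*(-7604)) = -189 + (-15771 + 7604) = -189 - 8167 = -8356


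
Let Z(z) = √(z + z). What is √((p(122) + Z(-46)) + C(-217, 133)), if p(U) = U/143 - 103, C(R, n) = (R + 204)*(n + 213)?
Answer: √(-94068403 + 40898*I*√23)/143 ≈ 0.070709 + 67.824*I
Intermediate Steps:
C(R, n) = (204 + R)*(213 + n)
Z(z) = √2*√z (Z(z) = √(2*z) = √2*√z)
p(U) = -103 + U/143 (p(U) = U/143 - 103 = -103 + U/143)
√((p(122) + Z(-46)) + C(-217, 133)) = √(((-103 + (1/143)*122) + √2*√(-46)) + (43452 + 204*133 + 213*(-217) - 217*133)) = √(((-103 + 122/143) + √2*(I*√46)) + (43452 + 27132 - 46221 - 28861)) = √((-14607/143 + 2*I*√23) - 4498) = √(-657821/143 + 2*I*√23)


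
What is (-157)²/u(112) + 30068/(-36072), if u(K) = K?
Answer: 110721389/505008 ≈ 219.25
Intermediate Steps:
(-157)²/u(112) + 30068/(-36072) = (-157)²/112 + 30068/(-36072) = 24649*(1/112) + 30068*(-1/36072) = 24649/112 - 7517/9018 = 110721389/505008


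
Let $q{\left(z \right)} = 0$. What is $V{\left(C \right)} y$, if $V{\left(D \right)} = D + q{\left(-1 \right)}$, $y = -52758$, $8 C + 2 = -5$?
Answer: $\frac{184653}{4} \approx 46163.0$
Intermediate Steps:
$C = - \frac{7}{8}$ ($C = - \frac{1}{4} + \frac{1}{8} \left(-5\right) = - \frac{1}{4} - \frac{5}{8} = - \frac{7}{8} \approx -0.875$)
$V{\left(D \right)} = D$ ($V{\left(D \right)} = D + 0 = D$)
$V{\left(C \right)} y = \left(- \frac{7}{8}\right) \left(-52758\right) = \frac{184653}{4}$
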